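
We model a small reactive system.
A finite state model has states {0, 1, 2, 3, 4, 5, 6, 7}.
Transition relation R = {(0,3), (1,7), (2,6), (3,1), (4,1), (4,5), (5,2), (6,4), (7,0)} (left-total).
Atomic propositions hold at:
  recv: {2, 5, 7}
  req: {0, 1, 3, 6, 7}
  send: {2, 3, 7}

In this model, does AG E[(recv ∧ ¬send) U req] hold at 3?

Sat(¬send) = {0, 1, 4, 5, 6}
Sat(recv ∧ ¬send) = {5}
E[(recv ∧ ¬send) U req]: least fixpoint, start Z0 = Sat(req) = {0, 1, 3, 6, 7}, add states in Sat(recv ∧ ¬send) with some successor in Z. Already a fixed point.
Sat(E[(recv ∧ ¬send) U req]) = {0, 1, 3, 6, 7}
AG E[(recv ∧ ¬send) U req]: greatest fixpoint, start Z0 = {0, 1, 3, 6, 7}, keep only states in Sat with every successor in Z. Z1 = {0, 1, 3, 7}; fixed.
Sat(AG E[(recv ∧ ¬send) U req]) = {0, 1, 3, 7}
3 ∈ Sat(AG E[(recv ∧ ¬send) U req]) = {0, 1, 3, 7}, so the formula holds at 3.

Yes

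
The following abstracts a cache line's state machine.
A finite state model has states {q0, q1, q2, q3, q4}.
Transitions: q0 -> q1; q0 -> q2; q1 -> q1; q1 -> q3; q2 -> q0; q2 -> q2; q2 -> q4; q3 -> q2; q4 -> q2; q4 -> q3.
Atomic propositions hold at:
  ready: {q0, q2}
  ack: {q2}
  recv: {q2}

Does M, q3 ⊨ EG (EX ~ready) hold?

Sat(~ready) = {q1, q3, q4}
Sat(EX ~ready) = {s : some successor in {q1, q3, q4}} = {q0, q1, q2, q4}
EG (EX ~ready): greatest fixpoint, start Z0 = {q0, q1, q2, q4}, keep only states in Sat with some successor in Z. Already a fixed point.
Sat(EG (EX ~ready)) = {q0, q1, q2, q4}
q3 ∉ Sat(EG (EX ~ready)) = {q0, q1, q2, q4}, so the formula does not hold at q3.

No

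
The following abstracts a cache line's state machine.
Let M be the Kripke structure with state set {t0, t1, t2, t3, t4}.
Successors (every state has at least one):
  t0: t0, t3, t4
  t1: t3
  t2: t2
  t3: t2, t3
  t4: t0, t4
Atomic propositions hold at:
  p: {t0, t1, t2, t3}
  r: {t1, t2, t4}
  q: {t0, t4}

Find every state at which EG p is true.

{t0, t1, t2, t3}

EG p: greatest fixpoint, start Z0 = {t0, t1, t2, t3}, keep only states in Sat with some successor in Z. Already a fixed point.
Sat(EG p) = {t0, t1, t2, t3}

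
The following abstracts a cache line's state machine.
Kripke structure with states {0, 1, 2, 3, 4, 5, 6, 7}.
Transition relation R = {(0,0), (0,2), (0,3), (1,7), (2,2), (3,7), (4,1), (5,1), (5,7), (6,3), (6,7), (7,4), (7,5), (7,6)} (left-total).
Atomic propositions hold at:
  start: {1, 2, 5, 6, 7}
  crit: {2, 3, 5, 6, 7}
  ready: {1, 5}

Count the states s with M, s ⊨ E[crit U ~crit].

7

Sat(~crit) = {0, 1, 4}
E[crit U ~crit]: least fixpoint, start Z0 = Sat(~crit) = {0, 1, 4}, add states in Sat(crit) with some successor in Z. Z1 = {0, 1, 4, 5, 7}; Z2 = {0, 1, 3, 4, 5, 6, 7}; fixed.
Sat(E[crit U ~crit]) = {0, 1, 3, 4, 5, 6, 7}
|Sat(E[crit U ~crit])| = |{0, 1, 3, 4, 5, 6, 7}| = 7.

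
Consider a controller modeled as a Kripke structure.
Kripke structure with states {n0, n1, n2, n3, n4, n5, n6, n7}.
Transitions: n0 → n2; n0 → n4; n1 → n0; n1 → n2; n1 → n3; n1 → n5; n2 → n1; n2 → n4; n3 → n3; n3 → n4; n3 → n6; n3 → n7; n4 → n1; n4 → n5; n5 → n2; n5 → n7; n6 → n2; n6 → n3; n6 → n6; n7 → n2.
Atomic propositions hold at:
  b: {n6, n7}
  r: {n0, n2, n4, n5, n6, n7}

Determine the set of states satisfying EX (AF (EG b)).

EG b: greatest fixpoint, start Z0 = {n6, n7}, keep only states in Sat with some successor in Z. Z1 = {n6}; fixed.
Sat(EG b) = {n6}
AF (EG b): least fixpoint, start Z0 = {n6}, add states with every successor in Z. Already a fixed point.
Sat(AF (EG b)) = {n6}
Sat(EX (AF (EG b))) = {s : some successor in {n6}} = {n3, n6}

{n3, n6}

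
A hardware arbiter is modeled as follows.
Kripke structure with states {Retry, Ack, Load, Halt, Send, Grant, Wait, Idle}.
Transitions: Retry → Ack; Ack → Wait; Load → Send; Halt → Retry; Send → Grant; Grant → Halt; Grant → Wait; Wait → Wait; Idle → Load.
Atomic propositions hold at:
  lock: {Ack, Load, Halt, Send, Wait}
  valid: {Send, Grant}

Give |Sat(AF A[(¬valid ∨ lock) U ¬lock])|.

6

Sat(¬valid) = {Retry, Ack, Load, Halt, Wait, Idle}
Sat(¬valid ∨ lock) = {Retry, Ack, Load, Halt, Send, Wait, Idle}
Sat(¬lock) = {Retry, Grant, Idle}
A[(¬valid ∨ lock) U ¬lock]: least fixpoint, start Z0 = Sat(¬lock) = {Retry, Grant, Idle}, add states in Sat(¬valid ∨ lock) with every successor in Z. Z1 = {Retry, Halt, Send, Grant, Idle}; Z2 = {Retry, Load, Halt, Send, Grant, Idle}; fixed.
Sat(A[(¬valid ∨ lock) U ¬lock]) = {Retry, Load, Halt, Send, Grant, Idle}
AF A[(¬valid ∨ lock) U ¬lock]: least fixpoint, start Z0 = {Retry, Load, Halt, Send, Grant, Idle}, add states with every successor in Z. Already a fixed point.
Sat(AF A[(¬valid ∨ lock) U ¬lock]) = {Retry, Load, Halt, Send, Grant, Idle}
|Sat(AF A[(¬valid ∨ lock) U ¬lock])| = |{Retry, Load, Halt, Send, Grant, Idle}| = 6.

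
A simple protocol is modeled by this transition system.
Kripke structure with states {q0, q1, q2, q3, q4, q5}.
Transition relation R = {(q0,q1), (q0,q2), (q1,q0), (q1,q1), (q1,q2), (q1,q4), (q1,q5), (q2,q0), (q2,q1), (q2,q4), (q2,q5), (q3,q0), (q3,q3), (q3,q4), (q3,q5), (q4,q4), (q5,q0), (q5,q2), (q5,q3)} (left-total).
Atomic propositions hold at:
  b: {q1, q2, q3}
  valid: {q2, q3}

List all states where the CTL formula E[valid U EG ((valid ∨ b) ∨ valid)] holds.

Sat(valid ∨ b) = {q1, q2, q3}
Sat((valid ∨ b) ∨ valid) = {q1, q2, q3}
EG ((valid ∨ b) ∨ valid): greatest fixpoint, start Z0 = {q1, q2, q3}, keep only states in Sat with some successor in Z. Already a fixed point.
Sat(EG ((valid ∨ b) ∨ valid)) = {q1, q2, q3}
E[valid U EG ((valid ∨ b) ∨ valid)]: least fixpoint, start Z0 = Sat(EG ((valid ∨ b) ∨ valid)) = {q1, q2, q3}, add states in Sat(valid) with some successor in Z. Already a fixed point.
Sat(E[valid U EG ((valid ∨ b) ∨ valid)]) = {q1, q2, q3}

{q1, q2, q3}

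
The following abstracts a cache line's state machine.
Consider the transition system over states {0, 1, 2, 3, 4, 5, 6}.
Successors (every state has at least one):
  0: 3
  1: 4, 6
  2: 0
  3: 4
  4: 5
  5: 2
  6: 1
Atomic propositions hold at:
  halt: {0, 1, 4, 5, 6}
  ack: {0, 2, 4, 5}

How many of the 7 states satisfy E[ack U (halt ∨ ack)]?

6

Sat(halt ∨ ack) = {0, 1, 2, 4, 5, 6}
E[ack U (halt ∨ ack)]: least fixpoint, start Z0 = Sat((halt ∨ ack)) = {0, 1, 2, 4, 5, 6}, add states in Sat(ack) with some successor in Z. Already a fixed point.
Sat(E[ack U (halt ∨ ack)]) = {0, 1, 2, 4, 5, 6}
|Sat(E[ack U (halt ∨ ack)])| = |{0, 1, 2, 4, 5, 6}| = 6.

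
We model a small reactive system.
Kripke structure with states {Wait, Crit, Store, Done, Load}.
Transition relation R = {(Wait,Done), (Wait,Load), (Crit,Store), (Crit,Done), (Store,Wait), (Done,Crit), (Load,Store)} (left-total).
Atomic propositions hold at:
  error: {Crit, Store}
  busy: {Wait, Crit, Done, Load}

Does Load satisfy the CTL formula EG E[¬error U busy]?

No

Sat(¬error) = {Wait, Done, Load}
E[¬error U busy]: least fixpoint, start Z0 = Sat(busy) = {Wait, Crit, Done, Load}, add states in Sat(¬error) with some successor in Z. Already a fixed point.
Sat(E[¬error U busy]) = {Wait, Crit, Done, Load}
EG E[¬error U busy]: greatest fixpoint, start Z0 = {Wait, Crit, Done, Load}, keep only states in Sat with some successor in Z. Z1 = {Wait, Crit, Done}; fixed.
Sat(EG E[¬error U busy]) = {Wait, Crit, Done}
Load ∉ Sat(EG E[¬error U busy]) = {Wait, Crit, Done}, so the formula does not hold at Load.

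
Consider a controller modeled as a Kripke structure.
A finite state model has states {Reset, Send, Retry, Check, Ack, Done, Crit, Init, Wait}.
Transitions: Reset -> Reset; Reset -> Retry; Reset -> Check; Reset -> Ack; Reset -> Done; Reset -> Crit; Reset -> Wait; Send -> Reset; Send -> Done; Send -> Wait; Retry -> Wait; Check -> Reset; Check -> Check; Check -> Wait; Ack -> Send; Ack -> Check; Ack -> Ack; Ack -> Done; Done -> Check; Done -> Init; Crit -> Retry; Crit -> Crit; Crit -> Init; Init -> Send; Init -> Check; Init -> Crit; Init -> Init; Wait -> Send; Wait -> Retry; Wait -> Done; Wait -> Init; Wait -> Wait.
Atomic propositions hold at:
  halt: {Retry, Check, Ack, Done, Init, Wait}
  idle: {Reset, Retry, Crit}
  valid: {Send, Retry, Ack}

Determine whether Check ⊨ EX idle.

Yes

Sat(EX idle) = {s : some successor in {Reset, Retry, Crit}} = {Reset, Send, Check, Crit, Init, Wait}
Check ∈ Sat(EX idle) = {Reset, Send, Check, Crit, Init, Wait}, so the formula holds at Check.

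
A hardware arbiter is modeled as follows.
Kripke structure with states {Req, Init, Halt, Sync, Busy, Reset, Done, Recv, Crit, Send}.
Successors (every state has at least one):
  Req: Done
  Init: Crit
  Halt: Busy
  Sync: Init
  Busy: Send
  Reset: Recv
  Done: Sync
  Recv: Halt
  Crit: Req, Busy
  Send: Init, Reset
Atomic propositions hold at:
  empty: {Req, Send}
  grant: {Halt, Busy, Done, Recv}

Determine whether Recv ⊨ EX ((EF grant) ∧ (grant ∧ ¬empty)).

EF grant: least fixpoint, start Z0 = {Halt, Busy, Done, Recv}, add states with some successor in Z. Z1 = {Req, Halt, Busy, Reset, Done, Recv, Crit}; Z2 = {Req, Init, Halt, Busy, Reset, Done, Recv, Crit, Send}; Z3 = {Req, Init, Halt, Sync, Busy, Reset, Done, Recv, Crit, Send}; fixed.
Sat(EF grant) = {Req, Init, Halt, Sync, Busy, Reset, Done, Recv, Crit, Send}
Sat(¬empty) = {Init, Halt, Sync, Busy, Reset, Done, Recv, Crit}
Sat(grant ∧ ¬empty) = {Halt, Busy, Done, Recv}
Sat((EF grant) ∧ (grant ∧ ¬empty)) = {Halt, Busy, Done, Recv}
Sat(EX ((EF grant) ∧ (grant ∧ ¬empty))) = {s : some successor in {Halt, Busy, Done, Recv}} = {Req, Halt, Reset, Recv, Crit}
Recv ∈ Sat(EX ((EF grant) ∧ (grant ∧ ¬empty))) = {Req, Halt, Reset, Recv, Crit}, so the formula holds at Recv.

Yes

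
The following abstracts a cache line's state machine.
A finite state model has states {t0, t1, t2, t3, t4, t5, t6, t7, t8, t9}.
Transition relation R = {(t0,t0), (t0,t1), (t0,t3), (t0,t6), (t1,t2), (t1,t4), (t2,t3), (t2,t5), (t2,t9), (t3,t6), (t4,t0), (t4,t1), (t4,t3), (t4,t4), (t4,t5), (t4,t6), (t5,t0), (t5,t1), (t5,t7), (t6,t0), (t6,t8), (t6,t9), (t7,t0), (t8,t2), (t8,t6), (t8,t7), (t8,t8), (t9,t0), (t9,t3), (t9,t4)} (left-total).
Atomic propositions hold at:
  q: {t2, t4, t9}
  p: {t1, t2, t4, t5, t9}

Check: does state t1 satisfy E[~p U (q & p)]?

No

Sat(~p) = {t0, t3, t6, t7, t8}
Sat(q & p) = {t2, t4, t9}
E[~p U (q & p)]: least fixpoint, start Z0 = Sat((q & p)) = {t2, t4, t9}, add states in Sat(~p) with some successor in Z. Z1 = {t2, t4, t6, t8, t9}; Z2 = {t0, t2, t3, t4, t6, t8, t9}; Z3 = {t0, t2, t3, t4, t6, t7, t8, t9}; fixed.
Sat(E[~p U (q & p)]) = {t0, t2, t3, t4, t6, t7, t8, t9}
t1 ∉ Sat(E[~p U (q & p)]) = {t0, t2, t3, t4, t6, t7, t8, t9}, so the formula does not hold at t1.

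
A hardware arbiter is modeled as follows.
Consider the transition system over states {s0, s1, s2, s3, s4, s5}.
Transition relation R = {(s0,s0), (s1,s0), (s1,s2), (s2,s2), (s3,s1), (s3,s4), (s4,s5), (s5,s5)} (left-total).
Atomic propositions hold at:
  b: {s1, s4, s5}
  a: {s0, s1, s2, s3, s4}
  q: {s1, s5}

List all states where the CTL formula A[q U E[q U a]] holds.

{s0, s1, s2, s3, s4}

E[q U a]: least fixpoint, start Z0 = Sat(a) = {s0, s1, s2, s3, s4}, add states in Sat(q) with some successor in Z. Already a fixed point.
Sat(E[q U a]) = {s0, s1, s2, s3, s4}
A[q U E[q U a]]: least fixpoint, start Z0 = Sat(E[q U a]) = {s0, s1, s2, s3, s4}, add states in Sat(q) with every successor in Z. Already a fixed point.
Sat(A[q U E[q U a]]) = {s0, s1, s2, s3, s4}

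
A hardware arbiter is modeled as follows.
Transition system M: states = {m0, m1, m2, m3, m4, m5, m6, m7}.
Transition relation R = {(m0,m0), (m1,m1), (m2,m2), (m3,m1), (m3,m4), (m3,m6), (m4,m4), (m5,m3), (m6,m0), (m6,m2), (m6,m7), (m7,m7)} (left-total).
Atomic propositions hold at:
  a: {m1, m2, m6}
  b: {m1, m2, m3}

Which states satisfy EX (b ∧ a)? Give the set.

{m1, m2, m3, m6}

Sat(b ∧ a) = {m1, m2}
Sat(EX (b ∧ a)) = {s : some successor in {m1, m2}} = {m1, m2, m3, m6}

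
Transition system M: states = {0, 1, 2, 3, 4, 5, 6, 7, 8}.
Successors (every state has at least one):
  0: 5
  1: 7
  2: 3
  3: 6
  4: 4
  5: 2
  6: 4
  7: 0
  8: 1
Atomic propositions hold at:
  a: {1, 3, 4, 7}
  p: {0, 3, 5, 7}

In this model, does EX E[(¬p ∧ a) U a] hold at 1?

Sat(¬p) = {1, 2, 4, 6, 8}
Sat(¬p ∧ a) = {1, 4}
E[(¬p ∧ a) U a]: least fixpoint, start Z0 = Sat(a) = {1, 3, 4, 7}, add states in Sat(¬p ∧ a) with some successor in Z. Already a fixed point.
Sat(E[(¬p ∧ a) U a]) = {1, 3, 4, 7}
Sat(EX E[(¬p ∧ a) U a]) = {s : some successor in {1, 3, 4, 7}} = {1, 2, 4, 6, 8}
1 ∈ Sat(EX E[(¬p ∧ a) U a]) = {1, 2, 4, 6, 8}, so the formula holds at 1.

Yes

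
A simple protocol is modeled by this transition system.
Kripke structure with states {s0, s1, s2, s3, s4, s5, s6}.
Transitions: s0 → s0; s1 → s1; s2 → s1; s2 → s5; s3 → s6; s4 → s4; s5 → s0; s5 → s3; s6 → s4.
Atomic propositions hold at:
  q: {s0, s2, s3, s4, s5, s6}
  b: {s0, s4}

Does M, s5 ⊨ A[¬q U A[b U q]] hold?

Sat(¬q) = {s1}
A[b U q]: least fixpoint, start Z0 = Sat(q) = {s0, s2, s3, s4, s5, s6}, add states in Sat(b) with every successor in Z. Already a fixed point.
Sat(A[b U q]) = {s0, s2, s3, s4, s5, s6}
A[¬q U A[b U q]]: least fixpoint, start Z0 = Sat(A[b U q]) = {s0, s2, s3, s4, s5, s6}, add states in Sat(¬q) with every successor in Z. Already a fixed point.
Sat(A[¬q U A[b U q]]) = {s0, s2, s3, s4, s5, s6}
s5 ∈ Sat(A[¬q U A[b U q]]) = {s0, s2, s3, s4, s5, s6}, so the formula holds at s5.

Yes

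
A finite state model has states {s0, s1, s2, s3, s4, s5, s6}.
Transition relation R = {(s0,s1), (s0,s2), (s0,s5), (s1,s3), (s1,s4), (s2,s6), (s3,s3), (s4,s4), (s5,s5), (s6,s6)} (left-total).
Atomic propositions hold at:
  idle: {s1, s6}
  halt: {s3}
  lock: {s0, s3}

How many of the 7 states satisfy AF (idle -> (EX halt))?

Sat(EX halt) = {s : some successor in {s3}} = {s1, s3}
Sat(idle -> (EX halt)) = {s0, s1, s2, s3, s4, s5}
AF (idle -> (EX halt)): least fixpoint, start Z0 = {s0, s1, s2, s3, s4, s5}, add states with every successor in Z. Already a fixed point.
Sat(AF (idle -> (EX halt))) = {s0, s1, s2, s3, s4, s5}
|Sat(AF (idle -> (EX halt)))| = |{s0, s1, s2, s3, s4, s5}| = 6.

6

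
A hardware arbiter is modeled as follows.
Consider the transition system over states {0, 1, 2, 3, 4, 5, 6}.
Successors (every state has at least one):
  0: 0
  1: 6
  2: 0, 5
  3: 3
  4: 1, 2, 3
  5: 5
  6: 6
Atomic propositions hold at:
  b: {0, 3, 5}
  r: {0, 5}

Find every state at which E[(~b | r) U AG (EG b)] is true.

{0, 2, 3, 4, 5}

Sat(~b) = {1, 2, 4, 6}
Sat(~b | r) = {0, 1, 2, 4, 5, 6}
EG b: greatest fixpoint, start Z0 = {0, 3, 5}, keep only states in Sat with some successor in Z. Already a fixed point.
Sat(EG b) = {0, 3, 5}
AG (EG b): greatest fixpoint, start Z0 = {0, 3, 5}, keep only states in Sat with every successor in Z. Already a fixed point.
Sat(AG (EG b)) = {0, 3, 5}
E[(~b | r) U AG (EG b)]: least fixpoint, start Z0 = Sat(AG (EG b)) = {0, 3, 5}, add states in Sat(~b | r) with some successor in Z. Z1 = {0, 2, 3, 4, 5}; fixed.
Sat(E[(~b | r) U AG (EG b)]) = {0, 2, 3, 4, 5}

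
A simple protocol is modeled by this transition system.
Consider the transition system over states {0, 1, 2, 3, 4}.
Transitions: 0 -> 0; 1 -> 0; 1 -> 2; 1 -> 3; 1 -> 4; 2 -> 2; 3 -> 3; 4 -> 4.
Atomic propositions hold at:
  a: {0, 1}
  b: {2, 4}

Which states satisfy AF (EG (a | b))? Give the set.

{0, 1, 2, 4}

Sat(a | b) = {0, 1, 2, 4}
EG (a | b): greatest fixpoint, start Z0 = {0, 1, 2, 4}, keep only states in Sat with some successor in Z. Already a fixed point.
Sat(EG (a | b)) = {0, 1, 2, 4}
AF (EG (a | b)): least fixpoint, start Z0 = {0, 1, 2, 4}, add states with every successor in Z. Already a fixed point.
Sat(AF (EG (a | b))) = {0, 1, 2, 4}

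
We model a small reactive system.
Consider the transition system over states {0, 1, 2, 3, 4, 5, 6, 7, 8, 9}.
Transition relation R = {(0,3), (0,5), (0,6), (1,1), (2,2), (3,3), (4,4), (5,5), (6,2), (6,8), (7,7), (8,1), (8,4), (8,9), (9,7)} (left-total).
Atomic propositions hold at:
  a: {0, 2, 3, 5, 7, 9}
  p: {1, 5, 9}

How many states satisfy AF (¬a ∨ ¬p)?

Sat(¬a) = {1, 4, 6, 8}
Sat(¬p) = {0, 2, 3, 4, 6, 7, 8}
Sat(¬a ∨ ¬p) = {0, 1, 2, 3, 4, 6, 7, 8}
AF (¬a ∨ ¬p): least fixpoint, start Z0 = {0, 1, 2, 3, 4, 6, 7, 8}, add states with every successor in Z. Z1 = {0, 1, 2, 3, 4, 6, 7, 8, 9}; fixed.
Sat(AF (¬a ∨ ¬p)) = {0, 1, 2, 3, 4, 6, 7, 8, 9}
|Sat(AF (¬a ∨ ¬p))| = |{0, 1, 2, 3, 4, 6, 7, 8, 9}| = 9.

9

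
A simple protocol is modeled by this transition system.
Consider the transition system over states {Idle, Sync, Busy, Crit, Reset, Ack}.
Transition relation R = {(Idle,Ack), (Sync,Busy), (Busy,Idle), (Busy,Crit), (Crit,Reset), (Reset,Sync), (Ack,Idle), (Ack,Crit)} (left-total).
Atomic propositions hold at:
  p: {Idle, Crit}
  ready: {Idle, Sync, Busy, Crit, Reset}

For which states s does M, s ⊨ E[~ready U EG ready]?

Sat(~ready) = {Ack}
EG ready: greatest fixpoint, start Z0 = {Idle, Sync, Busy, Crit, Reset}, keep only states in Sat with some successor in Z. Z1 = {Sync, Busy, Crit, Reset}; fixed.
Sat(EG ready) = {Sync, Busy, Crit, Reset}
E[~ready U EG ready]: least fixpoint, start Z0 = Sat(EG ready) = {Sync, Busy, Crit, Reset}, add states in Sat(~ready) with some successor in Z. Z1 = {Sync, Busy, Crit, Reset, Ack}; fixed.
Sat(E[~ready U EG ready]) = {Sync, Busy, Crit, Reset, Ack}

{Sync, Busy, Crit, Reset, Ack}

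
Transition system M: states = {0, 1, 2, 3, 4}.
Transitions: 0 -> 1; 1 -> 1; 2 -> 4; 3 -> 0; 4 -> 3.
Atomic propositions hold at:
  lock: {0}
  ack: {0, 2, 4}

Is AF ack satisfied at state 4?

Yes

AF ack: least fixpoint, start Z0 = {0, 2, 4}, add states with every successor in Z. Z1 = {0, 2, 3, 4}; fixed.
Sat(AF ack) = {0, 2, 3, 4}
4 ∈ Sat(AF ack) = {0, 2, 3, 4}, so the formula holds at 4.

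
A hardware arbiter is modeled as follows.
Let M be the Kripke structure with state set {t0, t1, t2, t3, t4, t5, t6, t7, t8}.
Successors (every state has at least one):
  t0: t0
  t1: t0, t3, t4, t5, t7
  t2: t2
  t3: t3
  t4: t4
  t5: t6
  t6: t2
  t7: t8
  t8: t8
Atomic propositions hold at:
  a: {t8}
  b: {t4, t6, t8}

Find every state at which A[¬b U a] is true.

Sat(¬b) = {t0, t1, t2, t3, t5, t7}
A[¬b U a]: least fixpoint, start Z0 = Sat(a) = {t8}, add states in Sat(¬b) with every successor in Z. Z1 = {t7, t8}; fixed.
Sat(A[¬b U a]) = {t7, t8}

{t7, t8}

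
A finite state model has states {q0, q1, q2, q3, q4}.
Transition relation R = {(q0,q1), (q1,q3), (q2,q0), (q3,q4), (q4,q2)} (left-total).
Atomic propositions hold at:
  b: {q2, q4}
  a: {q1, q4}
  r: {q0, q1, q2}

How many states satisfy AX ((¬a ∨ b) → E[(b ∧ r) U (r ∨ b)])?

Sat(¬a) = {q0, q2, q3}
Sat(¬a ∨ b) = {q0, q2, q3, q4}
Sat(b ∧ r) = {q2}
Sat(r ∨ b) = {q0, q1, q2, q4}
E[(b ∧ r) U (r ∨ b)]: least fixpoint, start Z0 = Sat((r ∨ b)) = {q0, q1, q2, q4}, add states in Sat(b ∧ r) with some successor in Z. Already a fixed point.
Sat(E[(b ∧ r) U (r ∨ b)]) = {q0, q1, q2, q4}
Sat((¬a ∨ b) → E[(b ∧ r) U (r ∨ b)]) = {q0, q1, q2, q4}
Sat(AX ((¬a ∨ b) → E[(b ∧ r) U (r ∨ b)])) = {s : every successor in {q0, q1, q2, q4}} = {q0, q2, q3, q4}
|Sat(AX ((¬a ∨ b) → E[(b ∧ r) U (r ∨ b)]))| = |{q0, q2, q3, q4}| = 4.

4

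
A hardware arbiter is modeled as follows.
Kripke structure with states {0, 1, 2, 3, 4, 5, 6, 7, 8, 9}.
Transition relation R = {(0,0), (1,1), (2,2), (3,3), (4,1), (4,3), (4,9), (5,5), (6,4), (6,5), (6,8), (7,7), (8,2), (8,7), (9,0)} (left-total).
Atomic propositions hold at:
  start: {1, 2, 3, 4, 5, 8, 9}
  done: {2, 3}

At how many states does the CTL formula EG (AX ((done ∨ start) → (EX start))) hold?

9

Sat(done ∨ start) = {1, 2, 3, 4, 5, 8, 9}
Sat(EX start) = {s : some successor in {1, 2, 3, 4, 5, 8, 9}} = {1, 2, 3, 4, 5, 6, 8}
Sat((done ∨ start) → (EX start)) = {0, 1, 2, 3, 4, 5, 6, 7, 8}
Sat(AX ((done ∨ start) → (EX start))) = {s : every successor in {0, 1, 2, 3, 4, 5, 6, 7, 8}} = {0, 1, 2, 3, 5, 6, 7, 8, 9}
EG (AX ((done ∨ start) → (EX start))): greatest fixpoint, start Z0 = {0, 1, 2, 3, 5, 6, 7, 8, 9}, keep only states in Sat with some successor in Z. Already a fixed point.
Sat(EG (AX ((done ∨ start) → (EX start)))) = {0, 1, 2, 3, 5, 6, 7, 8, 9}
|Sat(EG (AX ((done ∨ start) → (EX start))))| = |{0, 1, 2, 3, 5, 6, 7, 8, 9}| = 9.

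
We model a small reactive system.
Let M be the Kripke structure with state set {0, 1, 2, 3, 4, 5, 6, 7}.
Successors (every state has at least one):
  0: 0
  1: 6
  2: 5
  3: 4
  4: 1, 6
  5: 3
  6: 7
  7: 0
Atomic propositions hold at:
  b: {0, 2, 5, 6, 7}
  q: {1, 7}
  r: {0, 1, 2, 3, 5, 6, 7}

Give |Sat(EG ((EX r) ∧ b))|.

3

Sat(EX r) = {s : some successor in {0, 1, 2, 3, 5, 6, 7}} = {0, 1, 2, 4, 5, 6, 7}
Sat((EX r) ∧ b) = {0, 2, 5, 6, 7}
EG ((EX r) ∧ b): greatest fixpoint, start Z0 = {0, 2, 5, 6, 7}, keep only states in Sat with some successor in Z. Z1 = {0, 2, 6, 7}; Z2 = {0, 6, 7}; fixed.
Sat(EG ((EX r) ∧ b)) = {0, 6, 7}
|Sat(EG ((EX r) ∧ b))| = |{0, 6, 7}| = 3.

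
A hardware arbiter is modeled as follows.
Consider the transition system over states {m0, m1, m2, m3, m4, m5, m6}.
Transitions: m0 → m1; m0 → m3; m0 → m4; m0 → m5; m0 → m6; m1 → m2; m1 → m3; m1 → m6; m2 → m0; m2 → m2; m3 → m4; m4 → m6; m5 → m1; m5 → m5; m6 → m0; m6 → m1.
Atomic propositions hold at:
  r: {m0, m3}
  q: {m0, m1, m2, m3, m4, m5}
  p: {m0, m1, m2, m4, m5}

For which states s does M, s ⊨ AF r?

{m0, m3}

AF r: least fixpoint, start Z0 = {m0, m3}, add states with every successor in Z. Already a fixed point.
Sat(AF r) = {m0, m3}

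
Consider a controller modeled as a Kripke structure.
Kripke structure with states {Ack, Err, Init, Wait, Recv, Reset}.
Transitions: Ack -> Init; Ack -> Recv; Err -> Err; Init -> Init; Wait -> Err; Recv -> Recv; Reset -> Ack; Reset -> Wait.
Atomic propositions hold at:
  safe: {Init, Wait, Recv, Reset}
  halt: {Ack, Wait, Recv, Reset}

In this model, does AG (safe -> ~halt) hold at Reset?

Sat(~halt) = {Err, Init}
Sat(safe -> ~halt) = {Ack, Err, Init}
AG (safe -> ~halt): greatest fixpoint, start Z0 = {Ack, Err, Init}, keep only states in Sat with every successor in Z. Z1 = {Err, Init}; fixed.
Sat(AG (safe -> ~halt)) = {Err, Init}
Reset ∉ Sat(AG (safe -> ~halt)) = {Err, Init}, so the formula does not hold at Reset.

No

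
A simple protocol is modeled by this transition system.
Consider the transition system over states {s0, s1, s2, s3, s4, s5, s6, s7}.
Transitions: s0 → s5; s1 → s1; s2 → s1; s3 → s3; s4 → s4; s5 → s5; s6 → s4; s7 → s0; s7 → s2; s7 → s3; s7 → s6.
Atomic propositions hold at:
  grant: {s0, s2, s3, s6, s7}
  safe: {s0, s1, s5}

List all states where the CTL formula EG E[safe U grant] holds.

E[safe U grant]: least fixpoint, start Z0 = Sat(grant) = {s0, s2, s3, s6, s7}, add states in Sat(safe) with some successor in Z. Already a fixed point.
Sat(E[safe U grant]) = {s0, s2, s3, s6, s7}
EG E[safe U grant]: greatest fixpoint, start Z0 = {s0, s2, s3, s6, s7}, keep only states in Sat with some successor in Z. Z1 = {s3, s7}; fixed.
Sat(EG E[safe U grant]) = {s3, s7}

{s3, s7}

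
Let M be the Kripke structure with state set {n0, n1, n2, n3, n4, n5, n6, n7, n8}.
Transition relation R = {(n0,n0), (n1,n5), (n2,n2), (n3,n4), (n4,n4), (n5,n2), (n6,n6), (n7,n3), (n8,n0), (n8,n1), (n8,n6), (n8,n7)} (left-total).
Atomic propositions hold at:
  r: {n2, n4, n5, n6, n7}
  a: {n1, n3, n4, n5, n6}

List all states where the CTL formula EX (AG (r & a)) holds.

Sat(r & a) = {n4, n5, n6}
AG (r & a): greatest fixpoint, start Z0 = {n4, n5, n6}, keep only states in Sat with every successor in Z. Z1 = {n4, n6}; fixed.
Sat(AG (r & a)) = {n4, n6}
Sat(EX (AG (r & a))) = {s : some successor in {n4, n6}} = {n3, n4, n6, n8}

{n3, n4, n6, n8}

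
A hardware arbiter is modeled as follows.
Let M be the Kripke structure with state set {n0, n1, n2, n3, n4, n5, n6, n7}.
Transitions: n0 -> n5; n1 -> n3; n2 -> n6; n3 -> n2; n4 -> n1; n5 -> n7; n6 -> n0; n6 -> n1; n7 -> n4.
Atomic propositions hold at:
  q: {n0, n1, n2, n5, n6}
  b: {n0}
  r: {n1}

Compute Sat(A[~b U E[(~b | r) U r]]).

{n1, n2, n3, n4, n5, n6, n7}

Sat(~b) = {n1, n2, n3, n4, n5, n6, n7}
Sat(~b | r) = {n1, n2, n3, n4, n5, n6, n7}
E[(~b | r) U r]: least fixpoint, start Z0 = Sat(r) = {n1}, add states in Sat(~b | r) with some successor in Z. Z1 = {n1, n4, n6}; Z2 = {n1, n2, n4, n6, n7}; Z3 = {n1, n2, n3, n4, n5, n6, n7}; fixed.
Sat(E[(~b | r) U r]) = {n1, n2, n3, n4, n5, n6, n7}
A[~b U E[(~b | r) U r]]: least fixpoint, start Z0 = Sat(E[(~b | r) U r]) = {n1, n2, n3, n4, n5, n6, n7}, add states in Sat(~b) with every successor in Z. Already a fixed point.
Sat(A[~b U E[(~b | r) U r]]) = {n1, n2, n3, n4, n5, n6, n7}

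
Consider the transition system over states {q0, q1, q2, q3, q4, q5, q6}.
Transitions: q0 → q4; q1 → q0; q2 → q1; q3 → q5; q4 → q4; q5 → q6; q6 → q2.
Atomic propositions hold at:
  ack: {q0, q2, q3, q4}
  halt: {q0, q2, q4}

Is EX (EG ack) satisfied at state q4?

Yes

EG ack: greatest fixpoint, start Z0 = {q0, q2, q3, q4}, keep only states in Sat with some successor in Z. Z1 = {q0, q4}; fixed.
Sat(EG ack) = {q0, q4}
Sat(EX (EG ack)) = {s : some successor in {q0, q4}} = {q0, q1, q4}
q4 ∈ Sat(EX (EG ack)) = {q0, q1, q4}, so the formula holds at q4.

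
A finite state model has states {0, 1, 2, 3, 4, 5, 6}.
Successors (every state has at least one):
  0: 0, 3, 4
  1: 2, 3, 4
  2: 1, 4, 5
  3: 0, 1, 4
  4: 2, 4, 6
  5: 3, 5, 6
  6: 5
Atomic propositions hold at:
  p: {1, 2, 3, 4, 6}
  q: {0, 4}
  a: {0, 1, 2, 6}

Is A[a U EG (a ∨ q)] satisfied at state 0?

Yes

Sat(a ∨ q) = {0, 1, 2, 4, 6}
EG (a ∨ q): greatest fixpoint, start Z0 = {0, 1, 2, 4, 6}, keep only states in Sat with some successor in Z. Z1 = {0, 1, 2, 4}; fixed.
Sat(EG (a ∨ q)) = {0, 1, 2, 4}
A[a U EG (a ∨ q)]: least fixpoint, start Z0 = Sat(EG (a ∨ q)) = {0, 1, 2, 4}, add states in Sat(a) with every successor in Z. Already a fixed point.
Sat(A[a U EG (a ∨ q)]) = {0, 1, 2, 4}
0 ∈ Sat(A[a U EG (a ∨ q)]) = {0, 1, 2, 4}, so the formula holds at 0.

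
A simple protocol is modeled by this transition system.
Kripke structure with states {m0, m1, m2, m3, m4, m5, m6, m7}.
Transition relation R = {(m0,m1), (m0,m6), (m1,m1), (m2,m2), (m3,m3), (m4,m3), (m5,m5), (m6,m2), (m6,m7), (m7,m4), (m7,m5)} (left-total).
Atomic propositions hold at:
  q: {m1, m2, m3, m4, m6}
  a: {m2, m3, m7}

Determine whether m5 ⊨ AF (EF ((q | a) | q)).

No

Sat(q | a) = {m1, m2, m3, m4, m6, m7}
Sat((q | a) | q) = {m1, m2, m3, m4, m6, m7}
EF ((q | a) | q): least fixpoint, start Z0 = {m1, m2, m3, m4, m6, m7}, add states with some successor in Z. Z1 = {m0, m1, m2, m3, m4, m6, m7}; fixed.
Sat(EF ((q | a) | q)) = {m0, m1, m2, m3, m4, m6, m7}
AF (EF ((q | a) | q)): least fixpoint, start Z0 = {m0, m1, m2, m3, m4, m6, m7}, add states with every successor in Z. Already a fixed point.
Sat(AF (EF ((q | a) | q))) = {m0, m1, m2, m3, m4, m6, m7}
m5 ∉ Sat(AF (EF ((q | a) | q))) = {m0, m1, m2, m3, m4, m6, m7}, so the formula does not hold at m5.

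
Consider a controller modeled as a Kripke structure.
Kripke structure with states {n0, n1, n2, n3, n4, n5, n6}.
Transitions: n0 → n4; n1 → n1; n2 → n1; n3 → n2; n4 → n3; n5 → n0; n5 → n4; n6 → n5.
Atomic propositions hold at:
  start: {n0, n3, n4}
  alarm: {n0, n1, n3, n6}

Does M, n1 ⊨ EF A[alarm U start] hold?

A[alarm U start]: least fixpoint, start Z0 = Sat(start) = {n0, n3, n4}, add states in Sat(alarm) with every successor in Z. Already a fixed point.
Sat(A[alarm U start]) = {n0, n3, n4}
EF A[alarm U start]: least fixpoint, start Z0 = {n0, n3, n4}, add states with some successor in Z. Z1 = {n0, n3, n4, n5}; Z2 = {n0, n3, n4, n5, n6}; fixed.
Sat(EF A[alarm U start]) = {n0, n3, n4, n5, n6}
n1 ∉ Sat(EF A[alarm U start]) = {n0, n3, n4, n5, n6}, so the formula does not hold at n1.

No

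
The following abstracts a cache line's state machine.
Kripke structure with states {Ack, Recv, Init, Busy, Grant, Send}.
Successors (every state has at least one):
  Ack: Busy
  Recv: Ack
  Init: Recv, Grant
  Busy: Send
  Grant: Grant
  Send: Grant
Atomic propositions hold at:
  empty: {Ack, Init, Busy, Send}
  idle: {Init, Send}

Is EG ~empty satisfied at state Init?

No

Sat(~empty) = {Recv, Grant}
EG ~empty: greatest fixpoint, start Z0 = {Recv, Grant}, keep only states in Sat with some successor in Z. Z1 = {Grant}; fixed.
Sat(EG ~empty) = {Grant}
Init ∉ Sat(EG ~empty) = {Grant}, so the formula does not hold at Init.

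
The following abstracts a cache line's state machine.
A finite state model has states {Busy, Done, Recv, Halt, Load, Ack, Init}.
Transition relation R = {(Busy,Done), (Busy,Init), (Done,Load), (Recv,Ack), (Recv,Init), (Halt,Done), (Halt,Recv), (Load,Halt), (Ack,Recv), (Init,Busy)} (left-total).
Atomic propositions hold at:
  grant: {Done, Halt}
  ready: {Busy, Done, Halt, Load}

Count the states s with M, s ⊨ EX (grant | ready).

5

Sat(grant | ready) = {Busy, Done, Halt, Load}
Sat(EX (grant | ready)) = {s : some successor in {Busy, Done, Halt, Load}} = {Busy, Done, Halt, Load, Init}
|Sat(EX (grant | ready))| = |{Busy, Done, Halt, Load, Init}| = 5.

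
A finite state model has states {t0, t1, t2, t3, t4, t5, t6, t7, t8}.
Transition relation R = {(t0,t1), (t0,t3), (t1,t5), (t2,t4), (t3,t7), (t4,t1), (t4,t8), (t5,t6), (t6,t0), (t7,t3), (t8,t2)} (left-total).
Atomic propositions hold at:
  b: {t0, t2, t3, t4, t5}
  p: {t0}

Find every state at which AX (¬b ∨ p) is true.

Sat(¬b) = {t1, t6, t7, t8}
Sat(¬b ∨ p) = {t0, t1, t6, t7, t8}
Sat(AX (¬b ∨ p)) = {s : every successor in {t0, t1, t6, t7, t8}} = {t3, t4, t5, t6}

{t3, t4, t5, t6}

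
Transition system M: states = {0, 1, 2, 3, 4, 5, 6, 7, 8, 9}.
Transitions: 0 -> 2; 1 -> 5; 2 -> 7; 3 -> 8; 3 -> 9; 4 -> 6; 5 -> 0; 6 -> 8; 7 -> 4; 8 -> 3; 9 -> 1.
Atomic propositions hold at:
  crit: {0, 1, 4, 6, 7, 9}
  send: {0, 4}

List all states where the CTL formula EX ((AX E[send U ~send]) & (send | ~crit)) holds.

Sat(~send) = {1, 2, 3, 5, 6, 7, 8, 9}
E[send U ~send]: least fixpoint, start Z0 = Sat(~send) = {1, 2, 3, 5, 6, 7, 8, 9}, add states in Sat(send) with some successor in Z. Z1 = {0, 1, 2, 3, 4, 5, 6, 7, 8, 9}; fixed.
Sat(E[send U ~send]) = {0, 1, 2, 3, 4, 5, 6, 7, 8, 9}
Sat(AX E[send U ~send]) = {s : every successor in {0, 1, 2, 3, 4, 5, 6, 7, 8, 9}} = {0, 1, 2, 3, 4, 5, 6, 7, 8, 9}
Sat(~crit) = {2, 3, 5, 8}
Sat(send | ~crit) = {0, 2, 3, 4, 5, 8}
Sat((AX E[send U ~send]) & (send | ~crit)) = {0, 2, 3, 4, 5, 8}
Sat(EX ((AX E[send U ~send]) & (send | ~crit))) = {s : some successor in {0, 2, 3, 4, 5, 8}} = {0, 1, 3, 5, 6, 7, 8}

{0, 1, 3, 5, 6, 7, 8}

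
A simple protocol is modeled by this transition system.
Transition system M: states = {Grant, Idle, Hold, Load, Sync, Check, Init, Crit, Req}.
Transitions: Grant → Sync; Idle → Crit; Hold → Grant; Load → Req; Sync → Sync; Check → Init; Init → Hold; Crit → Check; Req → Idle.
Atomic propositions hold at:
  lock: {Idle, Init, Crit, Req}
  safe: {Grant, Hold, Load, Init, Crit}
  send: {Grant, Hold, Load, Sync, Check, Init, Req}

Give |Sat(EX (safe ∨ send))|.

Sat(safe ∨ send) = {Grant, Hold, Load, Sync, Check, Init, Crit, Req}
Sat(EX (safe ∨ send)) = {s : some successor in {Grant, Hold, Load, Sync, Check, Init, Crit, Req}} = {Grant, Idle, Hold, Load, Sync, Check, Init, Crit}
|Sat(EX (safe ∨ send))| = |{Grant, Idle, Hold, Load, Sync, Check, Init, Crit}| = 8.

8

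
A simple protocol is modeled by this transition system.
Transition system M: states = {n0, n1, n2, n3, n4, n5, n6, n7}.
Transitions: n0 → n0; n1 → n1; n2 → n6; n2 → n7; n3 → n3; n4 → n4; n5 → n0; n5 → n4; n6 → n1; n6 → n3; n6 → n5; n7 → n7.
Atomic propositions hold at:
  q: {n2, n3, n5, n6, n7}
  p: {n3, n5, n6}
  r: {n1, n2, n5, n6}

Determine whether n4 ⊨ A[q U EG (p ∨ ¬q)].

Yes

Sat(¬q) = {n0, n1, n4}
Sat(p ∨ ¬q) = {n0, n1, n3, n4, n5, n6}
EG (p ∨ ¬q): greatest fixpoint, start Z0 = {n0, n1, n3, n4, n5, n6}, keep only states in Sat with some successor in Z. Already a fixed point.
Sat(EG (p ∨ ¬q)) = {n0, n1, n3, n4, n5, n6}
A[q U EG (p ∨ ¬q)]: least fixpoint, start Z0 = Sat(EG (p ∨ ¬q)) = {n0, n1, n3, n4, n5, n6}, add states in Sat(q) with every successor in Z. Already a fixed point.
Sat(A[q U EG (p ∨ ¬q)]) = {n0, n1, n3, n4, n5, n6}
n4 ∈ Sat(A[q U EG (p ∨ ¬q)]) = {n0, n1, n3, n4, n5, n6}, so the formula holds at n4.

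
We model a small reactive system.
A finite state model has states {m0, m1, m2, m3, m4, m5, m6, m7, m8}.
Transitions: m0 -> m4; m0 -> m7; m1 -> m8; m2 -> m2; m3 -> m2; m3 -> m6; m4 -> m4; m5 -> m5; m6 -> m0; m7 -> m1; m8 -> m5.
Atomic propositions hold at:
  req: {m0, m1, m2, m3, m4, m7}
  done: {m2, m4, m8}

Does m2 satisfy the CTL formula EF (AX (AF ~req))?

Sat(~req) = {m5, m6, m8}
AF ~req: least fixpoint, start Z0 = {m5, m6, m8}, add states with every successor in Z. Z1 = {m1, m5, m6, m8}; Z2 = {m1, m5, m6, m7, m8}; fixed.
Sat(AF ~req) = {m1, m5, m6, m7, m8}
Sat(AX (AF ~req)) = {s : every successor in {m1, m5, m6, m7, m8}} = {m1, m5, m7, m8}
EF (AX (AF ~req)): least fixpoint, start Z0 = {m1, m5, m7, m8}, add states with some successor in Z. Z1 = {m0, m1, m5, m7, m8}; Z2 = {m0, m1, m5, m6, m7, m8}; Z3 = {m0, m1, m3, m5, m6, m7, m8}; fixed.
Sat(EF (AX (AF ~req))) = {m0, m1, m3, m5, m6, m7, m8}
m2 ∉ Sat(EF (AX (AF ~req))) = {m0, m1, m3, m5, m6, m7, m8}, so the formula does not hold at m2.

No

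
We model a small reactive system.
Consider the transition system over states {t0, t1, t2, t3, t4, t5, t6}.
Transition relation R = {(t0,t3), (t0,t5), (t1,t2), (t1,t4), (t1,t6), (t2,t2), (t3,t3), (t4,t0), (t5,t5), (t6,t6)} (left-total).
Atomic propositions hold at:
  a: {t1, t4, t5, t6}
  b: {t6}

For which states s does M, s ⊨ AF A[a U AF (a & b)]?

{t6}

Sat(a & b) = {t6}
AF (a & b): least fixpoint, start Z0 = {t6}, add states with every successor in Z. Already a fixed point.
Sat(AF (a & b)) = {t6}
A[a U AF (a & b)]: least fixpoint, start Z0 = Sat(AF (a & b)) = {t6}, add states in Sat(a) with every successor in Z. Already a fixed point.
Sat(A[a U AF (a & b)]) = {t6}
AF A[a U AF (a & b)]: least fixpoint, start Z0 = {t6}, add states with every successor in Z. Already a fixed point.
Sat(AF A[a U AF (a & b)]) = {t6}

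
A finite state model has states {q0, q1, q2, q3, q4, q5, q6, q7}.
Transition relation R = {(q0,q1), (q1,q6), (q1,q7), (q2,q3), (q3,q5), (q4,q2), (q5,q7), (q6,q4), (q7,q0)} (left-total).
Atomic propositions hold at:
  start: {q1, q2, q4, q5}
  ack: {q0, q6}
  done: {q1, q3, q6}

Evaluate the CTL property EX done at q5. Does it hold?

No

Sat(EX done) = {s : some successor in {q1, q3, q6}} = {q0, q1, q2}
q5 ∉ Sat(EX done) = {q0, q1, q2}, so the formula does not hold at q5.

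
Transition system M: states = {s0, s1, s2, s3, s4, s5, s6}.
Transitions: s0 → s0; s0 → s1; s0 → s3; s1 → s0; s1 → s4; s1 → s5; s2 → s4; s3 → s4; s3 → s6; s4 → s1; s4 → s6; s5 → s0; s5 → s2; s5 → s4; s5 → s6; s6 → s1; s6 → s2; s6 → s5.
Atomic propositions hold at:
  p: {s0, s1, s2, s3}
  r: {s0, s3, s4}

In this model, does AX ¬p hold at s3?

Yes

Sat(¬p) = {s4, s5, s6}
Sat(AX ¬p) = {s : every successor in {s4, s5, s6}} = {s2, s3}
s3 ∈ Sat(AX ¬p) = {s2, s3}, so the formula holds at s3.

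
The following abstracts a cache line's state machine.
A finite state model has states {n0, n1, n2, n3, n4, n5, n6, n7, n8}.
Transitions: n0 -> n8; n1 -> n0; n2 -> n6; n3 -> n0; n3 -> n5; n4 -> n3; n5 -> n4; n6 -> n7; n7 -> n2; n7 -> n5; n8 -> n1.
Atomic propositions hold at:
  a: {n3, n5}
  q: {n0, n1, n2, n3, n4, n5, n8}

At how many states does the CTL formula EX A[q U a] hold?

A[q U a]: least fixpoint, start Z0 = Sat(a) = {n3, n5}, add states in Sat(q) with every successor in Z. Z1 = {n3, n4, n5}; fixed.
Sat(A[q U a]) = {n3, n4, n5}
Sat(EX A[q U a]) = {s : some successor in {n3, n4, n5}} = {n3, n4, n5, n7}
|Sat(EX A[q U a])| = |{n3, n4, n5, n7}| = 4.

4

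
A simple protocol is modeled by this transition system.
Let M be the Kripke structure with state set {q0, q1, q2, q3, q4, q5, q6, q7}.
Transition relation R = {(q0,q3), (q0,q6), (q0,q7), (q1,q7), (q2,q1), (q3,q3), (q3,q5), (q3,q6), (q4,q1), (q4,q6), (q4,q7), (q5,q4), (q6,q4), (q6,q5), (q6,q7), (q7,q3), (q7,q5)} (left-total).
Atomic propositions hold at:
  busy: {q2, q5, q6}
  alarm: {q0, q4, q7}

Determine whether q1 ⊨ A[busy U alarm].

No

A[busy U alarm]: least fixpoint, start Z0 = Sat(alarm) = {q0, q4, q7}, add states in Sat(busy) with every successor in Z. Z1 = {q0, q4, q5, q7}; Z2 = {q0, q4, q5, q6, q7}; fixed.
Sat(A[busy U alarm]) = {q0, q4, q5, q6, q7}
q1 ∉ Sat(A[busy U alarm]) = {q0, q4, q5, q6, q7}, so the formula does not hold at q1.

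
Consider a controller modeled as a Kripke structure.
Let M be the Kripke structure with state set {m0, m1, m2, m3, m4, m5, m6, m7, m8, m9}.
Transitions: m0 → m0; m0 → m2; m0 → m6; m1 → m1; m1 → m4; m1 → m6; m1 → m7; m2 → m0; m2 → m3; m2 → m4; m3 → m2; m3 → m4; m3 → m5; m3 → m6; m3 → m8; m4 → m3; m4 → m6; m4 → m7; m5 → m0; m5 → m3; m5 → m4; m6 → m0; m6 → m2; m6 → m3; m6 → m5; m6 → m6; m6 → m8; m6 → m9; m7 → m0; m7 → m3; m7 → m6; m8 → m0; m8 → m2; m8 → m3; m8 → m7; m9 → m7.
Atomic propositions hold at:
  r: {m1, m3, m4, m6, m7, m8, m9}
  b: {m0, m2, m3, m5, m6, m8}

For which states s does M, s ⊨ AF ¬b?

{m1, m4, m7, m9}

Sat(¬b) = {m1, m4, m7, m9}
AF ¬b: least fixpoint, start Z0 = {m1, m4, m7, m9}, add states with every successor in Z. Already a fixed point.
Sat(AF ¬b) = {m1, m4, m7, m9}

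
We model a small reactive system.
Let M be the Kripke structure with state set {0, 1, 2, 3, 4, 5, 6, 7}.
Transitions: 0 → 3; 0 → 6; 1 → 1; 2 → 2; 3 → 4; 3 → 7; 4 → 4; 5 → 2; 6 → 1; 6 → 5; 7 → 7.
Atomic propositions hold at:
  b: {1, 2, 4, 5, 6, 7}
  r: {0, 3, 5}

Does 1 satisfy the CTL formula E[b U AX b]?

Yes

Sat(AX b) = {s : every successor in {1, 2, 4, 5, 6, 7}} = {1, 2, 3, 4, 5, 6, 7}
E[b U AX b]: least fixpoint, start Z0 = Sat(AX b) = {1, 2, 3, 4, 5, 6, 7}, add states in Sat(b) with some successor in Z. Already a fixed point.
Sat(E[b U AX b]) = {1, 2, 3, 4, 5, 6, 7}
1 ∈ Sat(E[b U AX b]) = {1, 2, 3, 4, 5, 6, 7}, so the formula holds at 1.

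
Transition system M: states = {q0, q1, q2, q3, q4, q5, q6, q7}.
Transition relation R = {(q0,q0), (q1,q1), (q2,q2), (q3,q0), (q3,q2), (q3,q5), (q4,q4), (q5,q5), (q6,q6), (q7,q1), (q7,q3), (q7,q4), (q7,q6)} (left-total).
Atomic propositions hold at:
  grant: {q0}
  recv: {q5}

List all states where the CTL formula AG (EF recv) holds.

EF recv: least fixpoint, start Z0 = {q5}, add states with some successor in Z. Z1 = {q3, q5}; Z2 = {q3, q5, q7}; fixed.
Sat(EF recv) = {q3, q5, q7}
AG (EF recv): greatest fixpoint, start Z0 = {q3, q5, q7}, keep only states in Sat with every successor in Z. Z1 = {q5}; fixed.
Sat(AG (EF recv)) = {q5}

{q5}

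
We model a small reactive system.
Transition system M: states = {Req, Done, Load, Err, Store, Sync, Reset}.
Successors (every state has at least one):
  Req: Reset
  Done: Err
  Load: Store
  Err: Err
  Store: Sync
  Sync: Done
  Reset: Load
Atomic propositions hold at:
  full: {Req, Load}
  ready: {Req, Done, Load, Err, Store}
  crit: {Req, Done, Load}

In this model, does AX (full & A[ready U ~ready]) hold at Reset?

Sat(~ready) = {Sync, Reset}
A[ready U ~ready]: least fixpoint, start Z0 = Sat(~ready) = {Sync, Reset}, add states in Sat(ready) with every successor in Z. Z1 = {Req, Store, Sync, Reset}; Z2 = {Req, Load, Store, Sync, Reset}; fixed.
Sat(A[ready U ~ready]) = {Req, Load, Store, Sync, Reset}
Sat(full & A[ready U ~ready]) = {Req, Load}
Sat(AX (full & A[ready U ~ready])) = {s : every successor in {Req, Load}} = {Reset}
Reset ∈ Sat(AX (full & A[ready U ~ready])) = {Reset}, so the formula holds at Reset.

Yes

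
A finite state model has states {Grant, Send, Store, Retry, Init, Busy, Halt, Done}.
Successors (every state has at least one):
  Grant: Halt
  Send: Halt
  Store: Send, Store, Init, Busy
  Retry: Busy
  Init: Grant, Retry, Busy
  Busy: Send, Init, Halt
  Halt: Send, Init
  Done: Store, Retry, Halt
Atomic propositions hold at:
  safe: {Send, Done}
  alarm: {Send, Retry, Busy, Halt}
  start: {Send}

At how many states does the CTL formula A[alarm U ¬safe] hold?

7

Sat(¬safe) = {Grant, Store, Retry, Init, Busy, Halt}
A[alarm U ¬safe]: least fixpoint, start Z0 = Sat(¬safe) = {Grant, Store, Retry, Init, Busy, Halt}, add states in Sat(alarm) with every successor in Z. Z1 = {Grant, Send, Store, Retry, Init, Busy, Halt}; fixed.
Sat(A[alarm U ¬safe]) = {Grant, Send, Store, Retry, Init, Busy, Halt}
|Sat(A[alarm U ¬safe])| = |{Grant, Send, Store, Retry, Init, Busy, Halt}| = 7.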